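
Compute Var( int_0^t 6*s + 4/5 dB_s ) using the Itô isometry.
Var = 4*t*(75*t^2 + 30*t + 4)/25

The Itô integral of a deterministic integrand f(s) has mean 0 because each increment f(s) * (B_{s+ds} - B_s) has mean 0. By the Itô isometry:
  Var( int_0^t f(s) dB_s ) = E[ (int_0^t f(s) dB_s)^2 ] = int_0^t f(s)^2 ds.
Here f(s) = 6*s + 4/5, so f(s)^2 = 4*(15*s + 2)^2/25. Integrate:
  int_0^t (4*(15*s + 2)^2/25) ds = 4*t*(75*t^2 + 30*t + 4)/25.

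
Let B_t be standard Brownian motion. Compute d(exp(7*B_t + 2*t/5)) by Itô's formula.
d(exp(7*B_t + 2*t/5)) = (249*exp(7*B_t + 2*t/5)/10) dt + (7*exp(7*B_t + 2*t/5)) dB_t

Itô's formula for f(t, x): d f(t, B_t) = (f_t + (1/2) f_xx) dt + f_x dB_t. Compute partials of f(t, x) = exp(2*t/5 + 7*x):
  f_t(t,x)  = 2*exp(2*t/5 + 7*x)/5
  f_x(t,x)  = 7*exp(2*t/5 + 7*x)
  f_xx(t,x) = 49*exp(2*t/5 + 7*x)
Assemble drift = f_t + (1/2) f_xx = 249*exp(2*t/5 + 7*x)/10 and diffusion = f_x = 7*exp(2*t/5 + 7*x). Substituting x = B_t:
  d(exp(7*B_t + 2*t/5)) = (249*exp(7*B_t + 2*t/5)/10) dt + (7*exp(7*B_t + 2*t/5)) dB_t.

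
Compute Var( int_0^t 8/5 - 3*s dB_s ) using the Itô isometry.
Var = t*(75*t^2 - 120*t + 64)/25

The Itô integral of a deterministic integrand f(s) has mean 0 because each increment f(s) * (B_{s+ds} - B_s) has mean 0. By the Itô isometry:
  Var( int_0^t f(s) dB_s ) = E[ (int_0^t f(s) dB_s)^2 ] = int_0^t f(s)^2 ds.
Here f(s) = 8/5 - 3*s, so f(s)^2 = (15*s - 8)^2/25. Integrate:
  int_0^t ((15*s - 8)^2/25) ds = t*(75*t^2 - 120*t + 64)/25.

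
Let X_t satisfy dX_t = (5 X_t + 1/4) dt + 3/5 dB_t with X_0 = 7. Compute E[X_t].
E[X_t] = 141*exp(5*t)/20 - 1/20

Taking expectations and using E[dB_t] = 0, the mean m(t) = E[X_t] satisfies the ODE m'(t) = a m(t) + b with m(0) = x_0. With a = 5, b = 1/4, x_0 = 7, the solution is
  m(t) = x_0 * exp(a t) + (b/a) * (exp(a t) - 1)
       = 7 * exp(5 t) + ((1/4)/5) * (exp(5 t) - 1)
       = 141*exp(5*t)/20 - 1/20.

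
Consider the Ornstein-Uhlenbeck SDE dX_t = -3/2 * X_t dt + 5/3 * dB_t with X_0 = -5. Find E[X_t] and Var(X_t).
E[X_t] = -5*exp(-3*t/2); Var(X_t) = 25/27 - 25*exp(-3*t)/27

The OU SDE dX = -theta X dt + sigma dB admits the integrating factor exp(theta t): d(exp(theta t) X_t) = sigma exp(theta t) dB_t. Integrating from 0 to t:
  X_t = x_0 * exp(-theta t) + sigma * int_0^t exp(-theta (t-s)) dB_s.
The Itô integral has mean 0 and (by the Itô isometry) variance sigma^2 * int_0^t exp(-2 theta (t - s)) ds = sigma^2 * (1 - exp(-2 theta t)) / (2 theta).
With theta = 3/2, sigma = 5/3, x_0 = -5:
  E[X_t] = -5 * exp(-3/2 t) = -5*exp(-3*t/2)
  Var(X_t) = (5/3)^2 * (1 - exp(-2*3/2 t)) / (2 * 3/2) = 25/27 - 25*exp(-3*t)/27.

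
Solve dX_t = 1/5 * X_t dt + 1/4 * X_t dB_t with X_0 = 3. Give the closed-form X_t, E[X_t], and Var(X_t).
X_t = 3 * exp((27/160) t + (1/4) B_t); E[X_t] = 3*exp(t/5); Var(X_t) = 9*(exp(t/16) - 1)*exp(2*t/5)

For GBM dX = mu X dt + sigma X dB with X_0 = x_0, apply Itô to Y = log X: dY = (mu - sigma^2/2) dt + sigma dB, so Y_t = log(x_0) + (mu - sigma^2/2) t + sigma B_t and hence X_t = x_0 * exp((mu - sigma^2/2) t + sigma B_t).
With mu = 1/5, sigma = 1/4, x_0 = 3, this gives:
  X_t = 3 * exp((27/160) * t + (1/4) * B_t).
Since sigma*B_t ~ Normal(0, sigma^2 t), E[exp(sigma*B_t)] = exp(sigma^2 t / 2); so E[X_t] = x_0 * exp((mu - sigma^2/2) t) * exp(sigma^2 t / 2) = x_0 * exp(mu t) = 3*exp(t/5).
Var(X_t) = E[X_t^2] - (E[X_t])^2 = x_0^2 * exp(2 mu t) * (exp(sigma^2 t) - 1) = 9*(exp(t/16) - 1)*exp(2*t/5).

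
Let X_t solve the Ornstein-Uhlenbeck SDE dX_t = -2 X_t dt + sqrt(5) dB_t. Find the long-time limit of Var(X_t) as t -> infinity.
lim Var(X_t) = 5/4

The OU SDE dX = -theta X dt + sigma dB admits the integrating factor exp(theta t): d(exp(theta t) X_t) = sigma exp(theta t) dB_t. Integrating from 0 to t gives X_t = x_0 * exp(-theta t) + sigma * int_0^t exp(-theta (t-s)) dB_s for any initial x_0. The Itô integral has variance (by the Itô isometry) sigma^2 * int_0^t exp(-2 theta (t - s)) ds = sigma^2 * (1 - exp(-2 theta t)) / (2 theta), independent of x_0.
With theta = 2, sigma = sqrt(5):
  Var(X_t) = (sqrt(5))^2 * (1 - exp(-2*2 t)) / (2 * 2) = 5/4 - 5*exp(-4*t)/4.
As t -> infinity, exp(-2*2 t) -> 0, so the stationary variance is sigma^2 / (2 theta) = 5/4.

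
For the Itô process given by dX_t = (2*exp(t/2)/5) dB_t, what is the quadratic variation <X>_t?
<X>_t = 4*exp(t)/25 - 4/25

For an Itô process dX_t = a(t) dt + b(t) dB_t, the quadratic variation is <X>_t = int_0^t b(s)^2 ds (the drift term does not contribute). Here b(s) = 2*exp(s/2)/5, so
  b(s)^2 = 4*exp(s)/25.
Integrating from 0 to t:
  <X>_t = int_0^t (4*exp(s)/25) ds = 4*exp(t)/25 - 4/25.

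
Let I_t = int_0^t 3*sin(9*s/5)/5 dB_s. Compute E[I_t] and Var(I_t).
E[I_t] = 0; Var(I_t) = 9*t/50 - sin(18*t/5)/20

The Itô integral of a deterministic integrand f(s) has mean 0 because each increment f(s) * (B_{s+ds} - B_s) has mean 0. By the Itô isometry:
  Var( int_0^t f(s) dB_s ) = E[ (int_0^t f(s) dB_s)^2 ] = int_0^t f(s)^2 ds.
Here f(s) = 3*sin(9*s/5)/5, so f(s)^2 = 9*sin(9*s/5)^2/25. Integrate:
  int_0^t (9*sin(9*s/5)^2/25) ds = 9*t/50 - sin(18*t/5)/20.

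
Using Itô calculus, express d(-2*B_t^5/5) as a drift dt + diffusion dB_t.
d(-2*B_t^5/5) = (-4*B_t^3) dt + (-2*B_t^4) dB_t

Itô's formula for f(B_t) gives d f(B_t) = f'(B_t) dB_t + (1/2) f''(B_t) dt. Compute derivatives of f(x) = -2*x^5/5:
  f'(x)  = -2*x^4
  f''(x) = -8*x^3
Substitute x = B_t and multiply the f'' term by 1/2:
  drift     = (1/2) * (-8*x^3) evaluated at B_t = -4*B_t^3
  diffusion = (-2*x^4) evaluated at B_t = -2*B_t^4
Therefore d(-2*B_t^5/5) = (-4*B_t^3) dt + (-2*B_t^4) dB_t.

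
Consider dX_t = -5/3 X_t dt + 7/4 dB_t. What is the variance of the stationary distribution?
lim Var(X_t) = 147/160

The OU SDE dX = -theta X dt + sigma dB admits the integrating factor exp(theta t): d(exp(theta t) X_t) = sigma exp(theta t) dB_t. Integrating from 0 to t gives X_t = x_0 * exp(-theta t) + sigma * int_0^t exp(-theta (t-s)) dB_s for any initial x_0. The Itô integral has variance (by the Itô isometry) sigma^2 * int_0^t exp(-2 theta (t - s)) ds = sigma^2 * (1 - exp(-2 theta t)) / (2 theta), independent of x_0.
With theta = 5/3, sigma = 7/4:
  Var(X_t) = (7/4)^2 * (1 - exp(-2*5/3 t)) / (2 * 5/3) = 147/160 - 147*exp(-10*t/3)/160.
As t -> infinity, exp(-2*5/3 t) -> 0, so the stationary variance is sigma^2 / (2 theta) = 147/160.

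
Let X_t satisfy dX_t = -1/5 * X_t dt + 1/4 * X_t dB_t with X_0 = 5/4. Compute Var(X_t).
Var(X_t) = (25*exp(t/16) - 25)*exp(-2*t/5)/16

For GBM dX = mu X dt + sigma X dB with X_0 = x_0, apply Itô to Y = log X: dY = (mu - sigma^2/2) dt + sigma dB, so Y_t = log(x_0) + (mu - sigma^2/2) t + sigma B_t and hence X_t = x_0 * exp((mu - sigma^2/2) t + sigma B_t).
With mu = -1/5, sigma = 1/4, x_0 = 5/4, this gives:
  X_t = 5/4 * exp((-37/160) * t + (1/4) * B_t).
Since sigma*B_t ~ Normal(0, sigma^2 t), E[exp(sigma*B_t)] = exp(sigma^2 t / 2); so E[X_t] = x_0 * exp((mu - sigma^2/2) t) * exp(sigma^2 t / 2) = x_0 * exp(mu t) = 5*exp(-t/5)/4.
Var(X_t) = E[X_t^2] - (E[X_t])^2 = x_0^2 * exp(2 mu t) * (exp(sigma^2 t) - 1) = (25*exp(t/16) - 25)*exp(-2*t/5)/16.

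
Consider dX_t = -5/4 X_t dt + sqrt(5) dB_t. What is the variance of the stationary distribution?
lim Var(X_t) = 2

The OU SDE dX = -theta X dt + sigma dB admits the integrating factor exp(theta t): d(exp(theta t) X_t) = sigma exp(theta t) dB_t. Integrating from 0 to t gives X_t = x_0 * exp(-theta t) + sigma * int_0^t exp(-theta (t-s)) dB_s for any initial x_0. The Itô integral has variance (by the Itô isometry) sigma^2 * int_0^t exp(-2 theta (t - s)) ds = sigma^2 * (1 - exp(-2 theta t)) / (2 theta), independent of x_0.
With theta = 5/4, sigma = sqrt(5):
  Var(X_t) = (sqrt(5))^2 * (1 - exp(-2*5/4 t)) / (2 * 5/4) = 2 - 2*exp(-5*t/2).
As t -> infinity, exp(-2*5/4 t) -> 0, so the stationary variance is sigma^2 / (2 theta) = 2.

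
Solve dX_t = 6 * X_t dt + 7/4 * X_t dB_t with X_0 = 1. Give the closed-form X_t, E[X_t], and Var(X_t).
X_t = 1 * exp((143/32) t + (7/4) B_t); E[X_t] = exp(6*t); Var(X_t) = exp(241*t/16) - exp(12*t)

For GBM dX = mu X dt + sigma X dB with X_0 = x_0, apply Itô to Y = log X: dY = (mu - sigma^2/2) dt + sigma dB, so Y_t = log(x_0) + (mu - sigma^2/2) t + sigma B_t and hence X_t = x_0 * exp((mu - sigma^2/2) t + sigma B_t).
With mu = 6, sigma = 7/4, x_0 = 1, this gives:
  X_t = 1 * exp((143/32) * t + (7/4) * B_t).
Since sigma*B_t ~ Normal(0, sigma^2 t), E[exp(sigma*B_t)] = exp(sigma^2 t / 2); so E[X_t] = x_0 * exp((mu - sigma^2/2) t) * exp(sigma^2 t / 2) = x_0 * exp(mu t) = exp(6*t).
Var(X_t) = E[X_t^2] - (E[X_t])^2 = x_0^2 * exp(2 mu t) * (exp(sigma^2 t) - 1) = exp(241*t/16) - exp(12*t).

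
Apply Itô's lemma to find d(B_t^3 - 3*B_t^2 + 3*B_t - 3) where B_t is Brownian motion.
d(B_t^3 - 3*B_t^2 + 3*B_t - 3) = (3*B_t - 3) dt + (3*B_t^2 - 6*B_t + 3) dB_t

Itô's formula for f(B_t) gives d f(B_t) = f'(B_t) dB_t + (1/2) f''(B_t) dt. Compute derivatives of f(x) = x^3 - 3*x^2 + 3*x - 3:
  f'(x)  = 3*x^2 - 6*x + 3
  f''(x) = 6*x - 6
Substitute x = B_t and multiply the f'' term by 1/2:
  drift     = (1/2) * (6*x - 6) evaluated at B_t = 3*B_t - 3
  diffusion = (3*x^2 - 6*x + 3) evaluated at B_t = 3*B_t^2 - 6*B_t + 3
Therefore d(B_t^3 - 3*B_t^2 + 3*B_t - 3) = (3*B_t - 3) dt + (3*B_t^2 - 6*B_t + 3) dB_t.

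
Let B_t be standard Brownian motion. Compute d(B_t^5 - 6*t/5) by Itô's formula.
d(B_t^5 - 6*t/5) = (10*B_t^3 - 6/5) dt + (5*B_t^4) dB_t

Itô's formula for f(t, x): d f(t, B_t) = (f_t + (1/2) f_xx) dt + f_x dB_t. Compute partials of f(t, x) = -6*t/5 + x^5:
  f_t(t,x)  = -6/5
  f_x(t,x)  = 5*x^4
  f_xx(t,x) = 20*x^3
Assemble drift = f_t + (1/2) f_xx = 10*x^3 - 6/5 and diffusion = f_x = 5*x^4. Substituting x = B_t:
  d(B_t^5 - 6*t/5) = (10*B_t^3 - 6/5) dt + (5*B_t^4) dB_t.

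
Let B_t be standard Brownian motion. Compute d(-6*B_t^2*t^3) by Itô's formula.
d(-6*B_t^2*t^3) = (6*t^2*(-3*B_t^2 - t)) dt + (-12*B_t*t^3) dB_t

Itô's formula for f(t, x): d f(t, B_t) = (f_t + (1/2) f_xx) dt + f_x dB_t. Compute partials of f(t, x) = -6*t^3*x^2:
  f_t(t,x)  = -18*t^2*x^2
  f_x(t,x)  = -12*t^3*x
  f_xx(t,x) = -12*t^3
Assemble drift = f_t + (1/2) f_xx = 6*t^2*(-t - 3*x^2) and diffusion = f_x = -12*t^3*x. Substituting x = B_t:
  d(-6*B_t^2*t^3) = (6*t^2*(-3*B_t^2 - t)) dt + (-12*B_t*t^3) dB_t.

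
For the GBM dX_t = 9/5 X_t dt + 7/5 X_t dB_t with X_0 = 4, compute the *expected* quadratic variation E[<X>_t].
E[<X>_t] = 784*exp(139*t/25)/139 - 784/139

<X>_t = int_0^t ((7/5) * X_s)^2 ds. Taking expectation inside the integral: E[<X>_t] = (7/5)^2 * int_0^t E[X_s^2] ds. For GBM, E[X_s^2] = x_0^2 * exp((2 mu + sigma^2) s). Integrating:
  E[<X>_t] = (7/5)^2 * 4^2 * (exp((2*(9/5) + (7/5)^2) t) - 1) / (2*(9/5) + (7/5)^2)
           = (7/5)^2 * 4^2 * (exp((139/25) t) - 1) / (139/25) = 784*exp(139*t/25)/139 - 784/139.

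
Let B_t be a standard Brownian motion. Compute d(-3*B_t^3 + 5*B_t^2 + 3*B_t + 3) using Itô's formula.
d(-3*B_t^3 + 5*B_t^2 + 3*B_t + 3) = (5 - 9*B_t) dt + (-9*B_t^2 + 10*B_t + 3) dB_t

Itô's formula for f(B_t) gives d f(B_t) = f'(B_t) dB_t + (1/2) f''(B_t) dt. Compute derivatives of f(x) = -3*x^3 + 5*x^2 + 3*x + 3:
  f'(x)  = -9*x^2 + 10*x + 3
  f''(x) = 10 - 18*x
Substitute x = B_t and multiply the f'' term by 1/2:
  drift     = (1/2) * (10 - 18*x) evaluated at B_t = 5 - 9*B_t
  diffusion = (-9*x^2 + 10*x + 3) evaluated at B_t = -9*B_t^2 + 10*B_t + 3
Therefore d(-3*B_t^3 + 5*B_t^2 + 3*B_t + 3) = (5 - 9*B_t) dt + (-9*B_t^2 + 10*B_t + 3) dB_t.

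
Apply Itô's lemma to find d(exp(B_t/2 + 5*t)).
d(exp(B_t/2 + 5*t)) = (41*exp(B_t/2 + 5*t)/8) dt + (exp(B_t/2 + 5*t)/2) dB_t

Itô's formula for f(t, x): d f(t, B_t) = (f_t + (1/2) f_xx) dt + f_x dB_t. Compute partials of f(t, x) = exp(5*t + x/2):
  f_t(t,x)  = 5*exp(5*t + x/2)
  f_x(t,x)  = exp(5*t + x/2)/2
  f_xx(t,x) = exp(5*t + x/2)/4
Assemble drift = f_t + (1/2) f_xx = 41*exp(5*t + x/2)/8 and diffusion = f_x = exp(5*t + x/2)/2. Substituting x = B_t:
  d(exp(B_t/2 + 5*t)) = (41*exp(B_t/2 + 5*t)/8) dt + (exp(B_t/2 + 5*t)/2) dB_t.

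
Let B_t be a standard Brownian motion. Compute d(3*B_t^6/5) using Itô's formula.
d(3*B_t^6/5) = (9*B_t^4) dt + (18*B_t^5/5) dB_t

Itô's formula for f(B_t) gives d f(B_t) = f'(B_t) dB_t + (1/2) f''(B_t) dt. Compute derivatives of f(x) = 3*x^6/5:
  f'(x)  = 18*x^5/5
  f''(x) = 18*x^4
Substitute x = B_t and multiply the f'' term by 1/2:
  drift     = (1/2) * (18*x^4) evaluated at B_t = 9*B_t^4
  diffusion = (18*x^5/5) evaluated at B_t = 18*B_t^5/5
Therefore d(3*B_t^6/5) = (9*B_t^4) dt + (18*B_t^5/5) dB_t.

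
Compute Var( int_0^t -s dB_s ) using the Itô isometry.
Var = t^3/3

The Itô integral of a deterministic integrand f(s) has mean 0 because each increment f(s) * (B_{s+ds} - B_s) has mean 0. By the Itô isometry:
  Var( int_0^t f(s) dB_s ) = E[ (int_0^t f(s) dB_s)^2 ] = int_0^t f(s)^2 ds.
Here f(s) = -s, so f(s)^2 = s^2. Integrate:
  int_0^t (s^2) ds = t^3/3.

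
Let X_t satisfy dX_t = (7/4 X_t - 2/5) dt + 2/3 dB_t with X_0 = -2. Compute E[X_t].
E[X_t] = 8/35 - 78*exp(7*t/4)/35

Taking expectations and using E[dB_t] = 0, the mean m(t) = E[X_t] satisfies the ODE m'(t) = a m(t) + b with m(0) = x_0. With a = 7/4, b = -2/5, x_0 = -2, the solution is
  m(t) = x_0 * exp(a t) + (b/a) * (exp(a t) - 1)
       = (-2) * exp((7/4) t) + ((-2/5)/(7/4)) * (exp((7/4) t) - 1)
       = 8/35 - 78*exp(7*t/4)/35.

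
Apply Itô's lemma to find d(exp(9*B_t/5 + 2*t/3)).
d(exp(9*B_t/5 + 2*t/3)) = (343*exp(9*B_t/5 + 2*t/3)/150) dt + (9*exp(9*B_t/5 + 2*t/3)/5) dB_t

Itô's formula for f(t, x): d f(t, B_t) = (f_t + (1/2) f_xx) dt + f_x dB_t. Compute partials of f(t, x) = exp(2*t/3 + 9*x/5):
  f_t(t,x)  = 2*exp(2*t/3 + 9*x/5)/3
  f_x(t,x)  = 9*exp(2*t/3 + 9*x/5)/5
  f_xx(t,x) = 81*exp(2*t/3 + 9*x/5)/25
Assemble drift = f_t + (1/2) f_xx = 343*exp(2*t/3 + 9*x/5)/150 and diffusion = f_x = 9*exp(2*t/3 + 9*x/5)/5. Substituting x = B_t:
  d(exp(9*B_t/5 + 2*t/3)) = (343*exp(9*B_t/5 + 2*t/3)/150) dt + (9*exp(9*B_t/5 + 2*t/3)/5) dB_t.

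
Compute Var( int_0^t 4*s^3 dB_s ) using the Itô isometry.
Var = 16*t^7/7

The Itô integral of a deterministic integrand f(s) has mean 0 because each increment f(s) * (B_{s+ds} - B_s) has mean 0. By the Itô isometry:
  Var( int_0^t f(s) dB_s ) = E[ (int_0^t f(s) dB_s)^2 ] = int_0^t f(s)^2 ds.
Here f(s) = 4*s^3, so f(s)^2 = 16*s^6. Integrate:
  int_0^t (16*s^6) ds = 16*t^7/7.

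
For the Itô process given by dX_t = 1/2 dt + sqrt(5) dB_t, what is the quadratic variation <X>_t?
<X>_t = 5*t

For an Itô process dX_t = a(t) dt + b(t) dB_t, the quadratic variation is <X>_t = int_0^t b(s)^2 ds (the drift term does not contribute). Here b(s) = sqrt(5), so
  b(s)^2 = 5.
Integrating from 0 to t:
  <X>_t = int_0^t (5) ds = 5*t.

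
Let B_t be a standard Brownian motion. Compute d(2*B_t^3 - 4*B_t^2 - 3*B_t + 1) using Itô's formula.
d(2*B_t^3 - 4*B_t^2 - 3*B_t + 1) = (6*B_t - 4) dt + (6*B_t^2 - 8*B_t - 3) dB_t

Itô's formula for f(B_t) gives d f(B_t) = f'(B_t) dB_t + (1/2) f''(B_t) dt. Compute derivatives of f(x) = 2*x^3 - 4*x^2 - 3*x + 1:
  f'(x)  = 6*x^2 - 8*x - 3
  f''(x) = 12*x - 8
Substitute x = B_t and multiply the f'' term by 1/2:
  drift     = (1/2) * (12*x - 8) evaluated at B_t = 6*B_t - 4
  diffusion = (6*x^2 - 8*x - 3) evaluated at B_t = 6*B_t^2 - 8*B_t - 3
Therefore d(2*B_t^3 - 4*B_t^2 - 3*B_t + 1) = (6*B_t - 4) dt + (6*B_t^2 - 8*B_t - 3) dB_t.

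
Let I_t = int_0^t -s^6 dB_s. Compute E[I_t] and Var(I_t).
E[I_t] = 0; Var(I_t) = t^13/13

The Itô integral of a deterministic integrand f(s) has mean 0 because each increment f(s) * (B_{s+ds} - B_s) has mean 0. By the Itô isometry:
  Var( int_0^t f(s) dB_s ) = E[ (int_0^t f(s) dB_s)^2 ] = int_0^t f(s)^2 ds.
Here f(s) = -s^6, so f(s)^2 = s^12. Integrate:
  int_0^t (s^12) ds = t^13/13.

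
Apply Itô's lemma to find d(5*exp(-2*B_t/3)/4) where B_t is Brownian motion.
d(5*exp(-2*B_t/3)/4) = (5*exp(-2*B_t/3)/18) dt + (-5*exp(-2*B_t/3)/6) dB_t

Itô's formula for f(B_t) gives d f(B_t) = f'(B_t) dB_t + (1/2) f''(B_t) dt. Compute derivatives of f(x) = 5*exp(-2*x/3)/4:
  f'(x)  = -5*exp(-2*x/3)/6
  f''(x) = 5*exp(-2*x/3)/9
Substitute x = B_t and multiply the f'' term by 1/2:
  drift     = (1/2) * (5*exp(-2*x/3)/9) evaluated at B_t = 5*exp(-2*B_t/3)/18
  diffusion = (-5*exp(-2*x/3)/6) evaluated at B_t = -5*exp(-2*B_t/3)/6
Therefore d(5*exp(-2*B_t/3)/4) = (5*exp(-2*B_t/3)/18) dt + (-5*exp(-2*B_t/3)/6) dB_t.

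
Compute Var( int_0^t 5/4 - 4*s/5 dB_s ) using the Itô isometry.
Var = t*(256*t^2 - 1200*t + 1875)/1200

The Itô integral of a deterministic integrand f(s) has mean 0 because each increment f(s) * (B_{s+ds} - B_s) has mean 0. By the Itô isometry:
  Var( int_0^t f(s) dB_s ) = E[ (int_0^t f(s) dB_s)^2 ] = int_0^t f(s)^2 ds.
Here f(s) = 5/4 - 4*s/5, so f(s)^2 = (16*s - 25)^2/400. Integrate:
  int_0^t ((16*s - 25)^2/400) ds = t*(256*t^2 - 1200*t + 1875)/1200.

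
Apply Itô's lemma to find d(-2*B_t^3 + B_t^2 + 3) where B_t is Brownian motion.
d(-2*B_t^3 + B_t^2 + 3) = (1 - 6*B_t) dt + (2*B_t*(1 - 3*B_t)) dB_t

Itô's formula for f(B_t) gives d f(B_t) = f'(B_t) dB_t + (1/2) f''(B_t) dt. Compute derivatives of f(x) = -2*x^3 + x^2 + 3:
  f'(x)  = 2*x*(1 - 3*x)
  f''(x) = 2 - 12*x
Substitute x = B_t and multiply the f'' term by 1/2:
  drift     = (1/2) * (2 - 12*x) evaluated at B_t = 1 - 6*B_t
  diffusion = (2*x*(1 - 3*x)) evaluated at B_t = 2*B_t*(1 - 3*B_t)
Therefore d(-2*B_t^3 + B_t^2 + 3) = (1 - 6*B_t) dt + (2*B_t*(1 - 3*B_t)) dB_t.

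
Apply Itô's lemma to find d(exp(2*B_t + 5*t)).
d(exp(2*B_t + 5*t)) = (7*exp(2*B_t + 5*t)) dt + (2*exp(2*B_t + 5*t)) dB_t

Itô's formula for f(t, x): d f(t, B_t) = (f_t + (1/2) f_xx) dt + f_x dB_t. Compute partials of f(t, x) = exp(5*t + 2*x):
  f_t(t,x)  = 5*exp(5*t + 2*x)
  f_x(t,x)  = 2*exp(5*t + 2*x)
  f_xx(t,x) = 4*exp(5*t + 2*x)
Assemble drift = f_t + (1/2) f_xx = 7*exp(5*t + 2*x) and diffusion = f_x = 2*exp(5*t + 2*x). Substituting x = B_t:
  d(exp(2*B_t + 5*t)) = (7*exp(2*B_t + 5*t)) dt + (2*exp(2*B_t + 5*t)) dB_t.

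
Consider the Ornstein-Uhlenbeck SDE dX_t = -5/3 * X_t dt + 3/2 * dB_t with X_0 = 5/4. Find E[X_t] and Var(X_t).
E[X_t] = 5*exp(-5*t/3)/4; Var(X_t) = 27/40 - 27*exp(-10*t/3)/40

The OU SDE dX = -theta X dt + sigma dB admits the integrating factor exp(theta t): d(exp(theta t) X_t) = sigma exp(theta t) dB_t. Integrating from 0 to t:
  X_t = x_0 * exp(-theta t) + sigma * int_0^t exp(-theta (t-s)) dB_s.
The Itô integral has mean 0 and (by the Itô isometry) variance sigma^2 * int_0^t exp(-2 theta (t - s)) ds = sigma^2 * (1 - exp(-2 theta t)) / (2 theta).
With theta = 5/3, sigma = 3/2, x_0 = 5/4:
  E[X_t] = 5/4 * exp(-5/3 t) = 5*exp(-5*t/3)/4
  Var(X_t) = (3/2)^2 * (1 - exp(-2*5/3 t)) / (2 * 5/3) = 27/40 - 27*exp(-10*t/3)/40.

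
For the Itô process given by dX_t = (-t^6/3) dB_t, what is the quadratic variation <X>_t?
<X>_t = t^13/117

For an Itô process dX_t = a(t) dt + b(t) dB_t, the quadratic variation is <X>_t = int_0^t b(s)^2 ds (the drift term does not contribute). Here b(s) = -s^6/3, so
  b(s)^2 = s^12/9.
Integrating from 0 to t:
  <X>_t = int_0^t (s^12/9) ds = t^13/117.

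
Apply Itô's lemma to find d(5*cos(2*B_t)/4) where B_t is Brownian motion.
d(5*cos(2*B_t)/4) = (-5*cos(2*B_t)/2) dt + (-5*sin(2*B_t)/2) dB_t

Itô's formula for f(B_t) gives d f(B_t) = f'(B_t) dB_t + (1/2) f''(B_t) dt. Compute derivatives of f(x) = 5*cos(2*x)/4:
  f'(x)  = -5*sin(2*x)/2
  f''(x) = -5*cos(2*x)
Substitute x = B_t and multiply the f'' term by 1/2:
  drift     = (1/2) * (-5*cos(2*x)) evaluated at B_t = -5*cos(2*B_t)/2
  diffusion = (-5*sin(2*x)/2) evaluated at B_t = -5*sin(2*B_t)/2
Therefore d(5*cos(2*B_t)/4) = (-5*cos(2*B_t)/2) dt + (-5*sin(2*B_t)/2) dB_t.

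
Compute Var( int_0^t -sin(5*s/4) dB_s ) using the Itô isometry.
Var = t/2 - sin(5*t/2)/5

The Itô integral of a deterministic integrand f(s) has mean 0 because each increment f(s) * (B_{s+ds} - B_s) has mean 0. By the Itô isometry:
  Var( int_0^t f(s) dB_s ) = E[ (int_0^t f(s) dB_s)^2 ] = int_0^t f(s)^2 ds.
Here f(s) = -sin(5*s/4), so f(s)^2 = sin(5*s/4)^2. Integrate:
  int_0^t (sin(5*s/4)^2) ds = t/2 - sin(5*t/2)/5.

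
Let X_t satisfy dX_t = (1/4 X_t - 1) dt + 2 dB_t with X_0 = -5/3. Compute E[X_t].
E[X_t] = 4 - 17*exp(t/4)/3

Taking expectations and using E[dB_t] = 0, the mean m(t) = E[X_t] satisfies the ODE m'(t) = a m(t) + b with m(0) = x_0. With a = 1/4, b = -1, x_0 = -5/3, the solution is
  m(t) = x_0 * exp(a t) + (b/a) * (exp(a t) - 1)
       = (-5/3) * exp((1/4) t) + ((-1)/(1/4)) * (exp((1/4) t) - 1)
       = 4 - 17*exp(t/4)/3.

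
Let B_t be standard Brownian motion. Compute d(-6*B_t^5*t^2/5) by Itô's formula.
d(-6*B_t^5*t^2/5) = (12*B_t^3*t*(-B_t^2 - 5*t)/5) dt + (-6*B_t^4*t^2) dB_t

Itô's formula for f(t, x): d f(t, B_t) = (f_t + (1/2) f_xx) dt + f_x dB_t. Compute partials of f(t, x) = -6*t^2*x^5/5:
  f_t(t,x)  = -12*t*x^5/5
  f_x(t,x)  = -6*t^2*x^4
  f_xx(t,x) = -24*t^2*x^3
Assemble drift = f_t + (1/2) f_xx = 12*t*x^3*(-5*t - x^2)/5 and diffusion = f_x = -6*t^2*x^4. Substituting x = B_t:
  d(-6*B_t^5*t^2/5) = (12*B_t^3*t*(-B_t^2 - 5*t)/5) dt + (-6*B_t^4*t^2) dB_t.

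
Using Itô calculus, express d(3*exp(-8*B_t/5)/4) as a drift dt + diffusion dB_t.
d(3*exp(-8*B_t/5)/4) = (24*exp(-8*B_t/5)/25) dt + (-6*exp(-8*B_t/5)/5) dB_t

Itô's formula for f(B_t) gives d f(B_t) = f'(B_t) dB_t + (1/2) f''(B_t) dt. Compute derivatives of f(x) = 3*exp(-8*x/5)/4:
  f'(x)  = -6*exp(-8*x/5)/5
  f''(x) = 48*exp(-8*x/5)/25
Substitute x = B_t and multiply the f'' term by 1/2:
  drift     = (1/2) * (48*exp(-8*x/5)/25) evaluated at B_t = 24*exp(-8*B_t/5)/25
  diffusion = (-6*exp(-8*x/5)/5) evaluated at B_t = -6*exp(-8*B_t/5)/5
Therefore d(3*exp(-8*B_t/5)/4) = (24*exp(-8*B_t/5)/25) dt + (-6*exp(-8*B_t/5)/5) dB_t.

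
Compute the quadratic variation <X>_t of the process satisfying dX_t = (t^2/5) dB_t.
<X>_t = t^5/125

For an Itô process dX_t = a(t) dt + b(t) dB_t, the quadratic variation is <X>_t = int_0^t b(s)^2 ds (the drift term does not contribute). Here b(s) = s^2/5, so
  b(s)^2 = s^4/25.
Integrating from 0 to t:
  <X>_t = int_0^t (s^4/25) ds = t^5/125.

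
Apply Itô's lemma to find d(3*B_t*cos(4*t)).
d(3*B_t*cos(4*t)) = (-12*B_t*sin(4*t)) dt + (3*cos(4*t)) dB_t

Itô's formula for f(t, x): d f(t, B_t) = (f_t + (1/2) f_xx) dt + f_x dB_t. Compute partials of f(t, x) = 3*x*cos(4*t):
  f_t(t,x)  = -12*x*sin(4*t)
  f_x(t,x)  = 3*cos(4*t)
  f_xx(t,x) = 0
Assemble drift = f_t + (1/2) f_xx = -12*x*sin(4*t) and diffusion = f_x = 3*cos(4*t). Substituting x = B_t:
  d(3*B_t*cos(4*t)) = (-12*B_t*sin(4*t)) dt + (3*cos(4*t)) dB_t.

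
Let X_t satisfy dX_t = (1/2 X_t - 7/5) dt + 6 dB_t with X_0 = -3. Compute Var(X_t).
Var(X_t) = 36*exp(t) - 36

The variance V(t) = Var(X_t) satisfies V'(t) = 2 a V(t) + c^2 with V(0) = 0 (drift coefficient is linear in X, diffusion is constant). With a = 1/2, c = 6, the solution is
  V(t) = (c^2 / (2 a)) * (exp(2 a t) - 1)
       = (6^2 / (2*(1/2))) * (exp(1 t) - 1)
       = 36*exp(t) - 36.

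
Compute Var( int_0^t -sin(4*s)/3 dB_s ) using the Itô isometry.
Var = t/18 - sin(4*t)*cos(4*t)/72

The Itô integral of a deterministic integrand f(s) has mean 0 because each increment f(s) * (B_{s+ds} - B_s) has mean 0. By the Itô isometry:
  Var( int_0^t f(s) dB_s ) = E[ (int_0^t f(s) dB_s)^2 ] = int_0^t f(s)^2 ds.
Here f(s) = -sin(4*s)/3, so f(s)^2 = sin(4*s)^2/9. Integrate:
  int_0^t (sin(4*s)^2/9) ds = t/18 - sin(4*t)*cos(4*t)/72.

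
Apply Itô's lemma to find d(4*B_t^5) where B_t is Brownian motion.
d(4*B_t^5) = (40*B_t^3) dt + (20*B_t^4) dB_t

Itô's formula for f(B_t) gives d f(B_t) = f'(B_t) dB_t + (1/2) f''(B_t) dt. Compute derivatives of f(x) = 4*x^5:
  f'(x)  = 20*x^4
  f''(x) = 80*x^3
Substitute x = B_t and multiply the f'' term by 1/2:
  drift     = (1/2) * (80*x^3) evaluated at B_t = 40*B_t^3
  diffusion = (20*x^4) evaluated at B_t = 20*B_t^4
Therefore d(4*B_t^5) = (40*B_t^3) dt + (20*B_t^4) dB_t.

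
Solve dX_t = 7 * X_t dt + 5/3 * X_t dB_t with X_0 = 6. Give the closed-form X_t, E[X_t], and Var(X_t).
X_t = 6 * exp((101/18) t + (5/3) B_t); E[X_t] = 6*exp(7*t); Var(X_t) = 36*(exp(25*t/9) - 1)*exp(14*t)

For GBM dX = mu X dt + sigma X dB with X_0 = x_0, apply Itô to Y = log X: dY = (mu - sigma^2/2) dt + sigma dB, so Y_t = log(x_0) + (mu - sigma^2/2) t + sigma B_t and hence X_t = x_0 * exp((mu - sigma^2/2) t + sigma B_t).
With mu = 7, sigma = 5/3, x_0 = 6, this gives:
  X_t = 6 * exp((101/18) * t + (5/3) * B_t).
Since sigma*B_t ~ Normal(0, sigma^2 t), E[exp(sigma*B_t)] = exp(sigma^2 t / 2); so E[X_t] = x_0 * exp((mu - sigma^2/2) t) * exp(sigma^2 t / 2) = x_0 * exp(mu t) = 6*exp(7*t).
Var(X_t) = E[X_t^2] - (E[X_t])^2 = x_0^2 * exp(2 mu t) * (exp(sigma^2 t) - 1) = 36*(exp(25*t/9) - 1)*exp(14*t).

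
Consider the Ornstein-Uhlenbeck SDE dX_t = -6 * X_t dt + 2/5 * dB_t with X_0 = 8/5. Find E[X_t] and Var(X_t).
E[X_t] = 8*exp(-6*t)/5; Var(X_t) = 1/75 - exp(-12*t)/75

The OU SDE dX = -theta X dt + sigma dB admits the integrating factor exp(theta t): d(exp(theta t) X_t) = sigma exp(theta t) dB_t. Integrating from 0 to t:
  X_t = x_0 * exp(-theta t) + sigma * int_0^t exp(-theta (t-s)) dB_s.
The Itô integral has mean 0 and (by the Itô isometry) variance sigma^2 * int_0^t exp(-2 theta (t - s)) ds = sigma^2 * (1 - exp(-2 theta t)) / (2 theta).
With theta = 6, sigma = 2/5, x_0 = 8/5:
  E[X_t] = 8/5 * exp(-6 t) = 8*exp(-6*t)/5
  Var(X_t) = (2/5)^2 * (1 - exp(-2*6 t)) / (2 * 6) = 1/75 - exp(-12*t)/75.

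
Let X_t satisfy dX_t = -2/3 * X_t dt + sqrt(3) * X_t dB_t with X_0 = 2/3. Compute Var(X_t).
Var(X_t) = (4*exp(3*t) - 4)*exp(-4*t/3)/9

For GBM dX = mu X dt + sigma X dB with X_0 = x_0, apply Itô to Y = log X: dY = (mu - sigma^2/2) dt + sigma dB, so Y_t = log(x_0) + (mu - sigma^2/2) t + sigma B_t and hence X_t = x_0 * exp((mu - sigma^2/2) t + sigma B_t).
With mu = -2/3, sigma = sqrt(3), x_0 = 2/3, this gives:
  X_t = 2/3 * exp((-13/6) * t + (sqrt(3)) * B_t).
Since sigma*B_t ~ Normal(0, sigma^2 t), E[exp(sigma*B_t)] = exp(sigma^2 t / 2); so E[X_t] = x_0 * exp((mu - sigma^2/2) t) * exp(sigma^2 t / 2) = x_0 * exp(mu t) = 2*exp(-2*t/3)/3.
Var(X_t) = E[X_t^2] - (E[X_t])^2 = x_0^2 * exp(2 mu t) * (exp(sigma^2 t) - 1) = (4*exp(3*t) - 4)*exp(-4*t/3)/9.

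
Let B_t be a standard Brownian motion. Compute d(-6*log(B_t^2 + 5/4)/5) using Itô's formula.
d(-6*log(B_t^2 + 5/4)/5) = (24*(4*B_t^2 - 5)/(5*(4*B_t^2 + 5)^2)) dt + (-48*B_t/(20*B_t^2 + 25)) dB_t

Itô's formula for f(B_t) gives d f(B_t) = f'(B_t) dB_t + (1/2) f''(B_t) dt. Compute derivatives of f(x) = -6*log(x^2 + 5/4)/5:
  f'(x)  = -48*x/(20*x^2 + 25)
  f''(x) = 48*(4*x^2 - 5)/(5*(4*x^2 + 5)^2)
Substitute x = B_t and multiply the f'' term by 1/2:
  drift     = (1/2) * (48*(4*x^2 - 5)/(5*(4*x^2 + 5)^2)) evaluated at B_t = 24*(4*B_t^2 - 5)/(5*(4*B_t^2 + 5)^2)
  diffusion = (-48*x/(20*x^2 + 25)) evaluated at B_t = -48*B_t/(20*B_t^2 + 25)
Therefore d(-6*log(B_t^2 + 5/4)/5) = (24*(4*B_t^2 - 5)/(5*(4*B_t^2 + 5)^2)) dt + (-48*B_t/(20*B_t^2 + 25)) dB_t.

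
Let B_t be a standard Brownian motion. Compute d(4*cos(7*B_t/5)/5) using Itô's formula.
d(4*cos(7*B_t/5)/5) = (-98*cos(7*B_t/5)/125) dt + (-28*sin(7*B_t/5)/25) dB_t

Itô's formula for f(B_t) gives d f(B_t) = f'(B_t) dB_t + (1/2) f''(B_t) dt. Compute derivatives of f(x) = 4*cos(7*x/5)/5:
  f'(x)  = -28*sin(7*x/5)/25
  f''(x) = -196*cos(7*x/5)/125
Substitute x = B_t and multiply the f'' term by 1/2:
  drift     = (1/2) * (-196*cos(7*x/5)/125) evaluated at B_t = -98*cos(7*B_t/5)/125
  diffusion = (-28*sin(7*x/5)/25) evaluated at B_t = -28*sin(7*B_t/5)/25
Therefore d(4*cos(7*B_t/5)/5) = (-98*cos(7*B_t/5)/125) dt + (-28*sin(7*B_t/5)/25) dB_t.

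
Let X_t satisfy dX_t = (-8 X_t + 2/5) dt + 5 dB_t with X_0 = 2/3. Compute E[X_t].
E[X_t] = 1/20 + 37*exp(-8*t)/60

Taking expectations and using E[dB_t] = 0, the mean m(t) = E[X_t] satisfies the ODE m'(t) = a m(t) + b with m(0) = x_0. With a = -8, b = 2/5, x_0 = 2/3, the solution is
  m(t) = x_0 * exp(a t) + (b/a) * (exp(a t) - 1)
       = (2/3) * exp((-8) t) + ((2/5)/(-8)) * (exp((-8) t) - 1)
       = 1/20 + 37*exp(-8*t)/60.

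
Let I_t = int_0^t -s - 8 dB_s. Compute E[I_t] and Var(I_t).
E[I_t] = 0; Var(I_t) = t*(t^2 + 24*t + 192)/3

The Itô integral of a deterministic integrand f(s) has mean 0 because each increment f(s) * (B_{s+ds} - B_s) has mean 0. By the Itô isometry:
  Var( int_0^t f(s) dB_s ) = E[ (int_0^t f(s) dB_s)^2 ] = int_0^t f(s)^2 ds.
Here f(s) = -s - 8, so f(s)^2 = (s + 8)^2. Integrate:
  int_0^t ((s + 8)^2) ds = t*(t^2 + 24*t + 192)/3.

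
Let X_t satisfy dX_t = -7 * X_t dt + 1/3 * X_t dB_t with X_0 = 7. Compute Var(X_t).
Var(X_t) = (49*exp(t/9) - 49)*exp(-14*t)

For GBM dX = mu X dt + sigma X dB with X_0 = x_0, apply Itô to Y = log X: dY = (mu - sigma^2/2) dt + sigma dB, so Y_t = log(x_0) + (mu - sigma^2/2) t + sigma B_t and hence X_t = x_0 * exp((mu - sigma^2/2) t + sigma B_t).
With mu = -7, sigma = 1/3, x_0 = 7, this gives:
  X_t = 7 * exp((-127/18) * t + (1/3) * B_t).
Since sigma*B_t ~ Normal(0, sigma^2 t), E[exp(sigma*B_t)] = exp(sigma^2 t / 2); so E[X_t] = x_0 * exp((mu - sigma^2/2) t) * exp(sigma^2 t / 2) = x_0 * exp(mu t) = 7*exp(-7*t).
Var(X_t) = E[X_t^2] - (E[X_t])^2 = x_0^2 * exp(2 mu t) * (exp(sigma^2 t) - 1) = (49*exp(t/9) - 49)*exp(-14*t).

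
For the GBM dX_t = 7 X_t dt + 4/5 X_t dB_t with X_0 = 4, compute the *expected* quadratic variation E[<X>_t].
E[<X>_t] = 128*exp(366*t/25)/183 - 128/183

<X>_t = int_0^t ((4/5) * X_s)^2 ds. Taking expectation inside the integral: E[<X>_t] = (4/5)^2 * int_0^t E[X_s^2] ds. For GBM, E[X_s^2] = x_0^2 * exp((2 mu + sigma^2) s). Integrating:
  E[<X>_t] = (4/5)^2 * 4^2 * (exp((2*7 + (4/5)^2) t) - 1) / (2*7 + (4/5)^2)
           = (4/5)^2 * 4^2 * (exp((366/25) t) - 1) / (366/25) = 128*exp(366*t/25)/183 - 128/183.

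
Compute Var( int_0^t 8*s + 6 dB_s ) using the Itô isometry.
Var = 4*t*(16*t^2 + 36*t + 27)/3

The Itô integral of a deterministic integrand f(s) has mean 0 because each increment f(s) * (B_{s+ds} - B_s) has mean 0. By the Itô isometry:
  Var( int_0^t f(s) dB_s ) = E[ (int_0^t f(s) dB_s)^2 ] = int_0^t f(s)^2 ds.
Here f(s) = 8*s + 6, so f(s)^2 = 4*(4*s + 3)^2. Integrate:
  int_0^t (4*(4*s + 3)^2) ds = 4*t*(16*t^2 + 36*t + 27)/3.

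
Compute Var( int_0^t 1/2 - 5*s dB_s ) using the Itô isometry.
Var = t*(100*t^2 - 30*t + 3)/12

The Itô integral of a deterministic integrand f(s) has mean 0 because each increment f(s) * (B_{s+ds} - B_s) has mean 0. By the Itô isometry:
  Var( int_0^t f(s) dB_s ) = E[ (int_0^t f(s) dB_s)^2 ] = int_0^t f(s)^2 ds.
Here f(s) = 1/2 - 5*s, so f(s)^2 = (10*s - 1)^2/4. Integrate:
  int_0^t ((10*s - 1)^2/4) ds = t*(100*t^2 - 30*t + 3)/12.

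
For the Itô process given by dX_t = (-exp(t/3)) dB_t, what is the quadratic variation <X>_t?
<X>_t = 3*exp(2*t/3)/2 - 3/2

For an Itô process dX_t = a(t) dt + b(t) dB_t, the quadratic variation is <X>_t = int_0^t b(s)^2 ds (the drift term does not contribute). Here b(s) = -exp(s/3), so
  b(s)^2 = exp(2*s/3).
Integrating from 0 to t:
  <X>_t = int_0^t (exp(2*s/3)) ds = 3*exp(2*t/3)/2 - 3/2.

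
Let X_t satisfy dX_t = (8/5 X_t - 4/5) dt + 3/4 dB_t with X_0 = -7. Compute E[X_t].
E[X_t] = 1/2 - 15*exp(8*t/5)/2

Taking expectations and using E[dB_t] = 0, the mean m(t) = E[X_t] satisfies the ODE m'(t) = a m(t) + b with m(0) = x_0. With a = 8/5, b = -4/5, x_0 = -7, the solution is
  m(t) = x_0 * exp(a t) + (b/a) * (exp(a t) - 1)
       = (-7) * exp((8/5) t) + ((-4/5)/(8/5)) * (exp((8/5) t) - 1)
       = 1/2 - 15*exp(8*t/5)/2.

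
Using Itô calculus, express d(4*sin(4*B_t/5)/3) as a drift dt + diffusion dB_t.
d(4*sin(4*B_t/5)/3) = (-32*sin(4*B_t/5)/75) dt + (16*cos(4*B_t/5)/15) dB_t

Itô's formula for f(B_t) gives d f(B_t) = f'(B_t) dB_t + (1/2) f''(B_t) dt. Compute derivatives of f(x) = 4*sin(4*x/5)/3:
  f'(x)  = 16*cos(4*x/5)/15
  f''(x) = -64*sin(4*x/5)/75
Substitute x = B_t and multiply the f'' term by 1/2:
  drift     = (1/2) * (-64*sin(4*x/5)/75) evaluated at B_t = -32*sin(4*B_t/5)/75
  diffusion = (16*cos(4*x/5)/15) evaluated at B_t = 16*cos(4*B_t/5)/15
Therefore d(4*sin(4*B_t/5)/3) = (-32*sin(4*B_t/5)/75) dt + (16*cos(4*B_t/5)/15) dB_t.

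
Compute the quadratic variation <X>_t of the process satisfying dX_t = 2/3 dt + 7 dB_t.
<X>_t = 49*t

For an Itô process dX_t = a(t) dt + b(t) dB_t, the quadratic variation is <X>_t = int_0^t b(s)^2 ds (the drift term does not contribute). Here b(s) = 7, so
  b(s)^2 = 49.
Integrating from 0 to t:
  <X>_t = int_0^t (49) ds = 49*t.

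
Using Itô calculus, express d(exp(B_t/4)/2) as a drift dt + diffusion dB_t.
d(exp(B_t/4)/2) = (exp(B_t/4)/64) dt + (exp(B_t/4)/8) dB_t

Itô's formula for f(B_t) gives d f(B_t) = f'(B_t) dB_t + (1/2) f''(B_t) dt. Compute derivatives of f(x) = exp(x/4)/2:
  f'(x)  = exp(x/4)/8
  f''(x) = exp(x/4)/32
Substitute x = B_t and multiply the f'' term by 1/2:
  drift     = (1/2) * (exp(x/4)/32) evaluated at B_t = exp(B_t/4)/64
  diffusion = (exp(x/4)/8) evaluated at B_t = exp(B_t/4)/8
Therefore d(exp(B_t/4)/2) = (exp(B_t/4)/64) dt + (exp(B_t/4)/8) dB_t.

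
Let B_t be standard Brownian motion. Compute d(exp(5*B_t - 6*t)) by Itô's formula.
d(exp(5*B_t - 6*t)) = (13*exp(5*B_t - 6*t)/2) dt + (5*exp(5*B_t - 6*t)) dB_t

Itô's formula for f(t, x): d f(t, B_t) = (f_t + (1/2) f_xx) dt + f_x dB_t. Compute partials of f(t, x) = exp(-6*t + 5*x):
  f_t(t,x)  = -6*exp(-6*t + 5*x)
  f_x(t,x)  = 5*exp(-6*t + 5*x)
  f_xx(t,x) = 25*exp(-6*t + 5*x)
Assemble drift = f_t + (1/2) f_xx = 13*exp(-6*t + 5*x)/2 and diffusion = f_x = 5*exp(-6*t + 5*x). Substituting x = B_t:
  d(exp(5*B_t - 6*t)) = (13*exp(5*B_t - 6*t)/2) dt + (5*exp(5*B_t - 6*t)) dB_t.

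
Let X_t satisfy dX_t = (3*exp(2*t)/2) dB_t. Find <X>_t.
<X>_t = 9*exp(4*t)/16 - 9/16

For an Itô process dX_t = a(t) dt + b(t) dB_t, the quadratic variation is <X>_t = int_0^t b(s)^2 ds (the drift term does not contribute). Here b(s) = 3*exp(2*s)/2, so
  b(s)^2 = 9*exp(4*s)/4.
Integrating from 0 to t:
  <X>_t = int_0^t (9*exp(4*s)/4) ds = 9*exp(4*t)/16 - 9/16.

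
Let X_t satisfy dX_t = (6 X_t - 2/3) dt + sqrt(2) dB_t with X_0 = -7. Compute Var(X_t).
Var(X_t) = exp(12*t)/6 - 1/6

The variance V(t) = Var(X_t) satisfies V'(t) = 2 a V(t) + c^2 with V(0) = 0 (drift coefficient is linear in X, diffusion is constant). With a = 6, c = sqrt(2), the solution is
  V(t) = (c^2 / (2 a)) * (exp(2 a t) - 1)
       = (sqrt(2)^2 / (2*6)) * (exp(12 t) - 1)
       = exp(12*t)/6 - 1/6.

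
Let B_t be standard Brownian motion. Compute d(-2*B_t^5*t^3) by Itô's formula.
d(-2*B_t^5*t^3) = (B_t^3*t^2*(-6*B_t^2 - 20*t)) dt + (-10*B_t^4*t^3) dB_t

Itô's formula for f(t, x): d f(t, B_t) = (f_t + (1/2) f_xx) dt + f_x dB_t. Compute partials of f(t, x) = -2*t^3*x^5:
  f_t(t,x)  = -6*t^2*x^5
  f_x(t,x)  = -10*t^3*x^4
  f_xx(t,x) = -40*t^3*x^3
Assemble drift = f_t + (1/2) f_xx = t^2*x^3*(-20*t - 6*x^2) and diffusion = f_x = -10*t^3*x^4. Substituting x = B_t:
  d(-2*B_t^5*t^3) = (B_t^3*t^2*(-6*B_t^2 - 20*t)) dt + (-10*B_t^4*t^3) dB_t.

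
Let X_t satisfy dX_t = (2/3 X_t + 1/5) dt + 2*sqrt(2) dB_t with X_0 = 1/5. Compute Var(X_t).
Var(X_t) = 6*exp(4*t/3) - 6

The variance V(t) = Var(X_t) satisfies V'(t) = 2 a V(t) + c^2 with V(0) = 0 (drift coefficient is linear in X, diffusion is constant). With a = 2/3, c = 2*sqrt(2), the solution is
  V(t) = (c^2 / (2 a)) * (exp(2 a t) - 1)
       = ((2*sqrt(2))^2 / (2*(2/3))) * (exp((4/3) t) - 1)
       = 6*exp(4*t/3) - 6.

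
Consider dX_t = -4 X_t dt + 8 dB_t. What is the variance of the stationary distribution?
lim Var(X_t) = 8

The OU SDE dX = -theta X dt + sigma dB admits the integrating factor exp(theta t): d(exp(theta t) X_t) = sigma exp(theta t) dB_t. Integrating from 0 to t gives X_t = x_0 * exp(-theta t) + sigma * int_0^t exp(-theta (t-s)) dB_s for any initial x_0. The Itô integral has variance (by the Itô isometry) sigma^2 * int_0^t exp(-2 theta (t - s)) ds = sigma^2 * (1 - exp(-2 theta t)) / (2 theta), independent of x_0.
With theta = 4, sigma = 8:
  Var(X_t) = (8)^2 * (1 - exp(-2*4 t)) / (2 * 4) = 8 - 8*exp(-8*t).
As t -> infinity, exp(-2*4 t) -> 0, so the stationary variance is sigma^2 / (2 theta) = 8.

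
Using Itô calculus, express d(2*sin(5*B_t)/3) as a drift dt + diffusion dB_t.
d(2*sin(5*B_t)/3) = (-25*sin(5*B_t)/3) dt + (10*cos(5*B_t)/3) dB_t

Itô's formula for f(B_t) gives d f(B_t) = f'(B_t) dB_t + (1/2) f''(B_t) dt. Compute derivatives of f(x) = 2*sin(5*x)/3:
  f'(x)  = 10*cos(5*x)/3
  f''(x) = -50*sin(5*x)/3
Substitute x = B_t and multiply the f'' term by 1/2:
  drift     = (1/2) * (-50*sin(5*x)/3) evaluated at B_t = -25*sin(5*B_t)/3
  diffusion = (10*cos(5*x)/3) evaluated at B_t = 10*cos(5*B_t)/3
Therefore d(2*sin(5*B_t)/3) = (-25*sin(5*B_t)/3) dt + (10*cos(5*B_t)/3) dB_t.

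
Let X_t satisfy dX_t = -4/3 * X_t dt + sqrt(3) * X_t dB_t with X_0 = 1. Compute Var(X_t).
Var(X_t) = (exp(3*t) - 1)*exp(-8*t/3)

For GBM dX = mu X dt + sigma X dB with X_0 = x_0, apply Itô to Y = log X: dY = (mu - sigma^2/2) dt + sigma dB, so Y_t = log(x_0) + (mu - sigma^2/2) t + sigma B_t and hence X_t = x_0 * exp((mu - sigma^2/2) t + sigma B_t).
With mu = -4/3, sigma = sqrt(3), x_0 = 1, this gives:
  X_t = 1 * exp((-17/6) * t + (sqrt(3)) * B_t).
Since sigma*B_t ~ Normal(0, sigma^2 t), E[exp(sigma*B_t)] = exp(sigma^2 t / 2); so E[X_t] = x_0 * exp((mu - sigma^2/2) t) * exp(sigma^2 t / 2) = x_0 * exp(mu t) = exp(-4*t/3).
Var(X_t) = E[X_t^2] - (E[X_t])^2 = x_0^2 * exp(2 mu t) * (exp(sigma^2 t) - 1) = (exp(3*t) - 1)*exp(-8*t/3).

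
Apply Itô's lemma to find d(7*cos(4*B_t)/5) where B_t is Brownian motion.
d(7*cos(4*B_t)/5) = (-56*cos(4*B_t)/5) dt + (-28*sin(4*B_t)/5) dB_t

Itô's formula for f(B_t) gives d f(B_t) = f'(B_t) dB_t + (1/2) f''(B_t) dt. Compute derivatives of f(x) = 7*cos(4*x)/5:
  f'(x)  = -28*sin(4*x)/5
  f''(x) = -112*cos(4*x)/5
Substitute x = B_t and multiply the f'' term by 1/2:
  drift     = (1/2) * (-112*cos(4*x)/5) evaluated at B_t = -56*cos(4*B_t)/5
  diffusion = (-28*sin(4*x)/5) evaluated at B_t = -28*sin(4*B_t)/5
Therefore d(7*cos(4*B_t)/5) = (-56*cos(4*B_t)/5) dt + (-28*sin(4*B_t)/5) dB_t.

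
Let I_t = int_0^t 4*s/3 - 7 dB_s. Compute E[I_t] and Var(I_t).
E[I_t] = 0; Var(I_t) = t*(16*t^2 - 252*t + 1323)/27

The Itô integral of a deterministic integrand f(s) has mean 0 because each increment f(s) * (B_{s+ds} - B_s) has mean 0. By the Itô isometry:
  Var( int_0^t f(s) dB_s ) = E[ (int_0^t f(s) dB_s)^2 ] = int_0^t f(s)^2 ds.
Here f(s) = 4*s/3 - 7, so f(s)^2 = (4*s - 21)^2/9. Integrate:
  int_0^t ((4*s - 21)^2/9) ds = t*(16*t^2 - 252*t + 1323)/27.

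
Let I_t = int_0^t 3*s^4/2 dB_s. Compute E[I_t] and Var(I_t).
E[I_t] = 0; Var(I_t) = t^9/4

The Itô integral of a deterministic integrand f(s) has mean 0 because each increment f(s) * (B_{s+ds} - B_s) has mean 0. By the Itô isometry:
  Var( int_0^t f(s) dB_s ) = E[ (int_0^t f(s) dB_s)^2 ] = int_0^t f(s)^2 ds.
Here f(s) = 3*s^4/2, so f(s)^2 = 9*s^8/4. Integrate:
  int_0^t (9*s^8/4) ds = t^9/4.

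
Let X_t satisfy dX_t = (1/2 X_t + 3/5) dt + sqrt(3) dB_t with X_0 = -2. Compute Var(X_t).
Var(X_t) = 3*exp(t) - 3

The variance V(t) = Var(X_t) satisfies V'(t) = 2 a V(t) + c^2 with V(0) = 0 (drift coefficient is linear in X, diffusion is constant). With a = 1/2, c = sqrt(3), the solution is
  V(t) = (c^2 / (2 a)) * (exp(2 a t) - 1)
       = (sqrt(3)^2 / (2*(1/2))) * (exp(1 t) - 1)
       = 3*exp(t) - 3.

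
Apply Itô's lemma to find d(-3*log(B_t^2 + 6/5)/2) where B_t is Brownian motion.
d(-3*log(B_t^2 + 6/5)/2) = (15*(5*B_t^2 - 6)/(2*(5*B_t^2 + 6)^2)) dt + (-15*B_t/(5*B_t^2 + 6)) dB_t

Itô's formula for f(B_t) gives d f(B_t) = f'(B_t) dB_t + (1/2) f''(B_t) dt. Compute derivatives of f(x) = -3*log(x^2 + 6/5)/2:
  f'(x)  = -15*x/(5*x^2 + 6)
  f''(x) = 15*(5*x^2 - 6)/(5*x^2 + 6)^2
Substitute x = B_t and multiply the f'' term by 1/2:
  drift     = (1/2) * (15*(5*x^2 - 6)/(5*x^2 + 6)^2) evaluated at B_t = 15*(5*B_t^2 - 6)/(2*(5*B_t^2 + 6)^2)
  diffusion = (-15*x/(5*x^2 + 6)) evaluated at B_t = -15*B_t/(5*B_t^2 + 6)
Therefore d(-3*log(B_t^2 + 6/5)/2) = (15*(5*B_t^2 - 6)/(2*(5*B_t^2 + 6)^2)) dt + (-15*B_t/(5*B_t^2 + 6)) dB_t.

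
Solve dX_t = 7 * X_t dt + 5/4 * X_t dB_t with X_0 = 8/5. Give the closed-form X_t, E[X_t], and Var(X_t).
X_t = 8/5 * exp((199/32) t + (5/4) B_t); E[X_t] = 8*exp(7*t)/5; Var(X_t) = 64*(exp(25*t/16) - 1)*exp(14*t)/25

For GBM dX = mu X dt + sigma X dB with X_0 = x_0, apply Itô to Y = log X: dY = (mu - sigma^2/2) dt + sigma dB, so Y_t = log(x_0) + (mu - sigma^2/2) t + sigma B_t and hence X_t = x_0 * exp((mu - sigma^2/2) t + sigma B_t).
With mu = 7, sigma = 5/4, x_0 = 8/5, this gives:
  X_t = 8/5 * exp((199/32) * t + (5/4) * B_t).
Since sigma*B_t ~ Normal(0, sigma^2 t), E[exp(sigma*B_t)] = exp(sigma^2 t / 2); so E[X_t] = x_0 * exp((mu - sigma^2/2) t) * exp(sigma^2 t / 2) = x_0 * exp(mu t) = 8*exp(7*t)/5.
Var(X_t) = E[X_t^2] - (E[X_t])^2 = x_0^2 * exp(2 mu t) * (exp(sigma^2 t) - 1) = 64*(exp(25*t/16) - 1)*exp(14*t)/25.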